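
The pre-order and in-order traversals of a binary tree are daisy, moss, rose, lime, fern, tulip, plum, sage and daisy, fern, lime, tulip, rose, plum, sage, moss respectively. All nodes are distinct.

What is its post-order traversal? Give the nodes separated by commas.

The first element of pre-order is the root; it splits in-order into left and right subtrees.
Root daisy: left subtree has 0 nodes { }, right has 7 {fern, lime, tulip, rose, plum, sage, moss}.
  Root moss: left subtree has 6 nodes {fern, lime, tulip, rose, plum, sage}, right has 0 { }.
    Root rose: left subtree has 3 nodes {fern, lime, tulip}, right has 2 {plum, sage}.
      Root lime: left subtree has 1 node {fern}, right has 1 {tulip}.
      Root plum: left subtree has 0 nodes { }, right has 1 {sage}.

fern, tulip, lime, sage, plum, rose, moss, daisy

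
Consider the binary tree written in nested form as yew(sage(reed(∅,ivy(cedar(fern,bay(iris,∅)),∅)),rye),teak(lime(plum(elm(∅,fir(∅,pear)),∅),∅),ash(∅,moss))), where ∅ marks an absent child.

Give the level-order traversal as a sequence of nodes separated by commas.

yew, sage, teak, reed, rye, lime, ash, ivy, plum, moss, cedar, elm, fern, bay, fir, iris, pear

Level-order visits nodes level by level from the root, left to right within each level.
Level 0: yew
Level 1: sage, teak
Level 2: reed, rye, lime, ash
Level 3: ivy, plum, moss
Level 4: cedar, elm
Level 5: fern, bay, fir
Level 6: iris, pear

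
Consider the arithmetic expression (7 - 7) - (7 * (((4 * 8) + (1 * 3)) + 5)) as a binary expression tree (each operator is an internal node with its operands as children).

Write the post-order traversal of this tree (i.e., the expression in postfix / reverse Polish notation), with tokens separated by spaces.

Post-order on an expression tree gives postfix notation: for each operator, emit left operand, right operand, then the operator.

7 7 - 7 4 8 * 1 3 * + 5 + * -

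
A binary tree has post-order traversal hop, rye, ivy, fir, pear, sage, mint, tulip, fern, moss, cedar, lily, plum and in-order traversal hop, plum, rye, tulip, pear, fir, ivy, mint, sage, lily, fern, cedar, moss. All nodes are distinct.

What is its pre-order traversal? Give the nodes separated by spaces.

plum hop lily tulip rye mint pear fir ivy sage cedar fern moss

The last element of post-order is the root; it splits in-order into left and right subtrees.
Root plum: left subtree has 1 node {hop}, right has 11 {rye, tulip, pear, fir, ivy, mint, sage, lily, fern, cedar, moss}.
  Root lily: left subtree has 7 nodes {rye, tulip, pear, fir, ivy, mint, sage}, right has 3 {fern, cedar, moss}.
    Root tulip: left subtree has 1 node {rye}, right has 5 {pear, fir, ivy, mint, sage}.
      Root mint: left subtree has 3 nodes {pear, fir, ivy}, right has 1 {sage}.
        Root pear: left subtree has 0 nodes { }, right has 2 {fir, ivy}.
          Root fir: left subtree has 0 nodes { }, right has 1 {ivy}.
    Root cedar: left subtree has 1 node {fern}, right has 1 {moss}.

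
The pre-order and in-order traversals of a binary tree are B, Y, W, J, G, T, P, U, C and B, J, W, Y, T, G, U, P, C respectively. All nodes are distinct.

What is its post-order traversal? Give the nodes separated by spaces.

J W T U C P G Y B

The first element of pre-order is the root; it splits in-order into left and right subtrees.
Root B: left subtree has 0 nodes { }, right has 8 {J, W, Y, T, G, U, P, C}.
  Root Y: left subtree has 2 nodes {J, W}, right has 5 {T, G, U, P, C}.
    Root W: left subtree has 1 node {J}, right has 0 { }.
    Root G: left subtree has 1 node {T}, right has 3 {U, P, C}.
      Root P: left subtree has 1 node {U}, right has 1 {C}.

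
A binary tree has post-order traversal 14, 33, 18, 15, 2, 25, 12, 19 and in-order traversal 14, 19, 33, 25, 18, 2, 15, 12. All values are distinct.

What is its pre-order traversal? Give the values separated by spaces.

19 14 12 25 33 2 18 15

The last element of post-order is the root; it splits in-order into left and right subtrees.
Root 19: left subtree has 1 node {14}, right has 6 {33, 25, 18, 2, 15, 12}.
  Root 12: left subtree has 5 nodes {33, 25, 18, 2, 15}, right has 0 { }.
    Root 25: left subtree has 1 node {33}, right has 3 {18, 2, 15}.
      Root 2: left subtree has 1 node {18}, right has 1 {15}.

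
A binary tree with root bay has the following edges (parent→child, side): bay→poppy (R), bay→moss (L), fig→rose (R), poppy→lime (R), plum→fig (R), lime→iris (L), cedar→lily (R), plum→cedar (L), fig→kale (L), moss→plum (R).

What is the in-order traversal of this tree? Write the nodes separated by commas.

In-order visits the left subtree, then the node, then the right subtree.
At bay: go left to moss.
  At moss: no left child.
  Visit moss.
  At moss: go right to plum.
    At plum: go left to cedar.
      At cedar: no left child.
      Visit cedar.
      At cedar: go right to lily.
        lily is a leaf — visit lily.
    Visit plum.
    At plum: go right to fig.
      At fig: go left to kale.
        kale is a leaf — visit kale.
      Visit fig.
      At fig: go right to rose.
        rose is a leaf — visit rose.
Visit bay.
At bay: go right to poppy.
  At poppy: no left child.
  Visit poppy.
  At poppy: go right to lime.
    At lime: go left to iris.
      iris is a leaf — visit iris.
    Visit lime.
    At lime: no right child.

moss, cedar, lily, plum, kale, fig, rose, bay, poppy, iris, lime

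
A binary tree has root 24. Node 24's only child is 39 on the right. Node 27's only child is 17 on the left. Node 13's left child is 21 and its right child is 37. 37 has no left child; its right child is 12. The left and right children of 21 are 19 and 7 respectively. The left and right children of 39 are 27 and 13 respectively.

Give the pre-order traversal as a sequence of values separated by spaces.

24 39 27 17 13 21 19 7 37 12

Pre-order visits the node, then its left subtree, then its right subtree.
Visit 24.
At 24: no left child.
At 24: go right to 39.
  Visit 39.
  At 39: go left to 27.
    Visit 27.
    At 27: go left to 17.
      17 is a leaf — visit 17.
    At 27: no right child.
  At 39: go right to 13.
    Visit 13.
    At 13: go left to 21.
      Visit 21.
      At 21: go left to 19.
        19 is a leaf — visit 19.
      At 21: go right to 7.
        7 is a leaf — visit 7.
    At 13: go right to 37.
      Visit 37.
      At 37: no left child.
      At 37: go right to 12.
        12 is a leaf — visit 12.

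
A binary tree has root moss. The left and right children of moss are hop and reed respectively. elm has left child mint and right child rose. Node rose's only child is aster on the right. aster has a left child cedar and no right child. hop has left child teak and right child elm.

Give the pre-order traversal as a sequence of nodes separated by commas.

Pre-order visits the node, then its left subtree, then its right subtree.
Visit moss.
At moss: go left to hop.
  Visit hop.
  At hop: go left to teak.
    teak is a leaf — visit teak.
  At hop: go right to elm.
    Visit elm.
    At elm: go left to mint.
      mint is a leaf — visit mint.
    At elm: go right to rose.
      Visit rose.
      At rose: no left child.
      At rose: go right to aster.
        Visit aster.
        At aster: go left to cedar.
          cedar is a leaf — visit cedar.
        At aster: no right child.
At moss: go right to reed.
  reed is a leaf — visit reed.

moss, hop, teak, elm, mint, rose, aster, cedar, reed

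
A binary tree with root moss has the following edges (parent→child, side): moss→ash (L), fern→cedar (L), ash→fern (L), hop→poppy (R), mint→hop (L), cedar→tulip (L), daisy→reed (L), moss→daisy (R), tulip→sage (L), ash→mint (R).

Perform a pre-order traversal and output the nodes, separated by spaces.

Pre-order visits the node, then its left subtree, then its right subtree.
Visit moss.
At moss: go left to ash.
  Visit ash.
  At ash: go left to fern.
    Visit fern.
    At fern: go left to cedar.
      Visit cedar.
      At cedar: go left to tulip.
        Visit tulip.
        At tulip: go left to sage.
          sage is a leaf — visit sage.
        At tulip: no right child.
      At cedar: no right child.
    At fern: no right child.
  At ash: go right to mint.
    Visit mint.
    At mint: go left to hop.
      Visit hop.
      At hop: no left child.
      At hop: go right to poppy.
        poppy is a leaf — visit poppy.
    At mint: no right child.
At moss: go right to daisy.
  Visit daisy.
  At daisy: go left to reed.
    reed is a leaf — visit reed.
  At daisy: no right child.

moss ash fern cedar tulip sage mint hop poppy daisy reed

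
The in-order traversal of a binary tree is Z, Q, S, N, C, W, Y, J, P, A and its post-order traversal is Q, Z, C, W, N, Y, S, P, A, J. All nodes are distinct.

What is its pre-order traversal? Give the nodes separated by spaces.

J S Z Q Y N W C A P

The last element of post-order is the root; it splits in-order into left and right subtrees.
Root J: left subtree has 7 nodes {Z, Q, S, N, C, W, Y}, right has 2 {P, A}.
  Root S: left subtree has 2 nodes {Z, Q}, right has 4 {N, C, W, Y}.
    Root Z: left subtree has 0 nodes { }, right has 1 {Q}.
    Root Y: left subtree has 3 nodes {N, C, W}, right has 0 { }.
      Root N: left subtree has 0 nodes { }, right has 2 {C, W}.
        Root W: left subtree has 1 node {C}, right has 0 { }.
  Root A: left subtree has 1 node {P}, right has 0 { }.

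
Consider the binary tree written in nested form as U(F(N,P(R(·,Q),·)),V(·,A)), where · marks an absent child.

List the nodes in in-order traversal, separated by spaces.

N F R Q P U V A

In-order visits the left subtree, then the node, then the right subtree.
At U: go left to F.
  At F: go left to N.
    N is a leaf — visit N.
  Visit F.
  At F: go right to P.
    At P: go left to R.
      At R: no left child.
      Visit R.
      At R: go right to Q.
        Q is a leaf — visit Q.
    Visit P.
    At P: no right child.
Visit U.
At U: go right to V.
  At V: no left child.
  Visit V.
  At V: go right to A.
    A is a leaf — visit A.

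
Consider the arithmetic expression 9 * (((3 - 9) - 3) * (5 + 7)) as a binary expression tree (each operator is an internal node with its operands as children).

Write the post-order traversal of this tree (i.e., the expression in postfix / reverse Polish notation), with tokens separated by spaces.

Post-order on an expression tree gives postfix notation: for each operator, emit left operand, right operand, then the operator.

9 3 9 - 3 - 5 7 + * *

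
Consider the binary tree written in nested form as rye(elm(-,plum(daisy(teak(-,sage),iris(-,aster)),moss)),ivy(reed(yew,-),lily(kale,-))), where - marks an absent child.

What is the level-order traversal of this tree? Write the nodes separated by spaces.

rye elm ivy plum reed lily daisy moss yew kale teak iris sage aster

Level-order visits nodes level by level from the root, left to right within each level.
Level 0: rye
Level 1: elm, ivy
Level 2: plum, reed, lily
Level 3: daisy, moss, yew, kale
Level 4: teak, iris
Level 5: sage, aster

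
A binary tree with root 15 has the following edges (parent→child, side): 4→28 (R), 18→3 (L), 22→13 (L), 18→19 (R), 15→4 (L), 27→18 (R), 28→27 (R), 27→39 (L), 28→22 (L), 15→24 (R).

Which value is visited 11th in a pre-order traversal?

24

Pre-order visits the node, then its left subtree, then its right subtree.
Visit 15.
At 15: go left to 4.
  Visit 4.
  At 4: no left child.
  At 4: go right to 28.
    Visit 28.
    At 28: go left to 22.
      Visit 22.
      At 22: go left to 13.
        13 is a leaf — visit 13.
      At 22: no right child.
    At 28: go right to 27.
      Visit 27.
      At 27: go left to 39.
        39 is a leaf — visit 39.
      At 27: go right to 18.
        Visit 18.
        At 18: go left to 3.
          3 is a leaf — visit 3.
        At 18: go right to 19.
          19 is a leaf — visit 19.
At 15: go right to 24.
  24 is a leaf — visit 24.
Full pre-order sequence: 15, 4, 28, 22, 13, 27, 39, 18, 3, 19, 24.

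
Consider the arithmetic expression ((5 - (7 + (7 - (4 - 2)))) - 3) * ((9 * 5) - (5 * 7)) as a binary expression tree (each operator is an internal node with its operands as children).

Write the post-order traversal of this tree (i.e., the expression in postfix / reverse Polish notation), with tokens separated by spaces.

5 7 7 4 2 - - + - 3 - 9 5 * 5 7 * - *

Post-order on an expression tree gives postfix notation: for each operator, emit left operand, right operand, then the operator.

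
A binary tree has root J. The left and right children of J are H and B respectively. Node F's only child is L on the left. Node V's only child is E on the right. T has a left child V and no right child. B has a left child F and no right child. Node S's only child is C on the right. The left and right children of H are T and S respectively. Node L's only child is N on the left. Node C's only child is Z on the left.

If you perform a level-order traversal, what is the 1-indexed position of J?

Level-order visits nodes level by level from the root, left to right within each level.
Level 0: J
Level 1: H, B
Level 2: T, S, F
Level 3: V, C, L
Level 4: E, Z, N
Full level-order sequence: J, H, B, T, S, F, V, C, L, E, Z, N.

1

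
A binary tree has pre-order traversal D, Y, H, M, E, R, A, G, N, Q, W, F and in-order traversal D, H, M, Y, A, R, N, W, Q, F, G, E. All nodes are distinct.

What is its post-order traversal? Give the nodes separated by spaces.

The first element of pre-order is the root; it splits in-order into left and right subtrees.
Root D: left subtree has 0 nodes { }, right has 11 {H, M, Y, A, R, N, W, Q, F, G, E}.
  Root Y: left subtree has 2 nodes {H, M}, right has 8 {A, R, N, W, Q, F, G, E}.
    Root H: left subtree has 0 nodes { }, right has 1 {M}.
    Root E: left subtree has 7 nodes {A, R, N, W, Q, F, G}, right has 0 { }.
      Root R: left subtree has 1 node {A}, right has 5 {N, W, Q, F, G}.
        Root G: left subtree has 4 nodes {N, W, Q, F}, right has 0 { }.
          Root N: left subtree has 0 nodes { }, right has 3 {W, Q, F}.
            Root Q: left subtree has 1 node {W}, right has 1 {F}.

M H A W F Q N G R E Y D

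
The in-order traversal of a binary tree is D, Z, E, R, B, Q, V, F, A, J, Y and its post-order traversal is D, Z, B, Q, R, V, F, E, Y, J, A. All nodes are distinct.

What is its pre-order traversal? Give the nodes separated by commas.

The last element of post-order is the root; it splits in-order into left and right subtrees.
Root A: left subtree has 8 nodes {D, Z, E, R, B, Q, V, F}, right has 2 {J, Y}.
  Root E: left subtree has 2 nodes {D, Z}, right has 5 {R, B, Q, V, F}.
    Root Z: left subtree has 1 node {D}, right has 0 { }.
    Root F: left subtree has 4 nodes {R, B, Q, V}, right has 0 { }.
      Root V: left subtree has 3 nodes {R, B, Q}, right has 0 { }.
        Root R: left subtree has 0 nodes { }, right has 2 {B, Q}.
          Root Q: left subtree has 1 node {B}, right has 0 { }.
  Root J: left subtree has 0 nodes { }, right has 1 {Y}.

A, E, Z, D, F, V, R, Q, B, J, Y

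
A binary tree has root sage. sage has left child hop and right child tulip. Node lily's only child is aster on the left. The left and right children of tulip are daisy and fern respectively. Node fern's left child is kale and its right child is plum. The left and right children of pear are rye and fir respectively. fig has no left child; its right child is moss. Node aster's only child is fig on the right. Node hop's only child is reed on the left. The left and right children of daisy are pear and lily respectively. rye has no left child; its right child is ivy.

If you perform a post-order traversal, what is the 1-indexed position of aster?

9

Post-order visits the left subtree, then the right subtree, then the node.
At sage: go left to hop.
  At hop: go left to reed.
    reed is a leaf — visit reed.
  At hop: no right child.
  Visit hop.
At sage: go right to tulip.
  At tulip: go left to daisy.
    At daisy: go left to pear.
      At pear: go left to rye.
        At rye: no left child.
        At rye: go right to ivy.
          ivy is a leaf — visit ivy.
        Visit rye.
      At pear: go right to fir.
        fir is a leaf — visit fir.
      Visit pear.
    At daisy: go right to lily.
      At lily: go left to aster.
        At aster: no left child.
        At aster: go right to fig.
          At fig: no left child.
          At fig: go right to moss.
            moss is a leaf — visit moss.
          Visit fig.
        Visit aster.
      At lily: no right child.
      Visit lily.
    Visit daisy.
  At tulip: go right to fern.
    At fern: go left to kale.
      kale is a leaf — visit kale.
    At fern: go right to plum.
      plum is a leaf — visit plum.
    Visit fern.
  Visit tulip.
Visit sage.
Full post-order sequence: reed, hop, ivy, rye, fir, pear, moss, fig, aster, lily, daisy, kale, plum, fern, tulip, sage.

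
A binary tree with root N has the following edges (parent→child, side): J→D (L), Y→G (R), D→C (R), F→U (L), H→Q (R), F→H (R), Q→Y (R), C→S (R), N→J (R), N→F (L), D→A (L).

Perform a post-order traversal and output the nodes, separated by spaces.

U G Y Q H F A S C D J N

Post-order visits the left subtree, then the right subtree, then the node.
At N: go left to F.
  At F: go left to U.
    U is a leaf — visit U.
  At F: go right to H.
    At H: no left child.
    At H: go right to Q.
      At Q: no left child.
      At Q: go right to Y.
        At Y: no left child.
        At Y: go right to G.
          G is a leaf — visit G.
        Visit Y.
      Visit Q.
    Visit H.
  Visit F.
At N: go right to J.
  At J: go left to D.
    At D: go left to A.
      A is a leaf — visit A.
    At D: go right to C.
      At C: no left child.
      At C: go right to S.
        S is a leaf — visit S.
      Visit C.
    Visit D.
  At J: no right child.
  Visit J.
Visit N.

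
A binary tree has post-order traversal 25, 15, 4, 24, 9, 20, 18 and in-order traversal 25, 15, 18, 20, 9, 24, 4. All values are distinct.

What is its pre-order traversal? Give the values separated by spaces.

The last element of post-order is the root; it splits in-order into left and right subtrees.
Root 18: left subtree has 2 nodes {25, 15}, right has 4 {20, 9, 24, 4}.
  Root 15: left subtree has 1 node {25}, right has 0 { }.
  Root 20: left subtree has 0 nodes { }, right has 3 {9, 24, 4}.
    Root 9: left subtree has 0 nodes { }, right has 2 {24, 4}.
      Root 24: left subtree has 0 nodes { }, right has 1 {4}.

18 15 25 20 9 24 4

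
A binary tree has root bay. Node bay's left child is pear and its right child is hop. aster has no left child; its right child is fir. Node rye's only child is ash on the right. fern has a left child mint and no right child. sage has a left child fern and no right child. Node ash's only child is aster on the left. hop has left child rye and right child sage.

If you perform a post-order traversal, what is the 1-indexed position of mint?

Post-order visits the left subtree, then the right subtree, then the node.
At bay: go left to pear.
  pear is a leaf — visit pear.
At bay: go right to hop.
  At hop: go left to rye.
    At rye: no left child.
    At rye: go right to ash.
      At ash: go left to aster.
        At aster: no left child.
        At aster: go right to fir.
          fir is a leaf — visit fir.
        Visit aster.
      At ash: no right child.
      Visit ash.
    Visit rye.
  At hop: go right to sage.
    At sage: go left to fern.
      At fern: go left to mint.
        mint is a leaf — visit mint.
      At fern: no right child.
      Visit fern.
    At sage: no right child.
    Visit sage.
  Visit hop.
Visit bay.
Full post-order sequence: pear, fir, aster, ash, rye, mint, fern, sage, hop, bay.

6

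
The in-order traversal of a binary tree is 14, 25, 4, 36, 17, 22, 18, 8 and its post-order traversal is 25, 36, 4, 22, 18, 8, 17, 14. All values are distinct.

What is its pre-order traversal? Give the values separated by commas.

The last element of post-order is the root; it splits in-order into left and right subtrees.
Root 14: left subtree has 0 nodes { }, right has 7 {25, 4, 36, 17, 22, 18, 8}.
  Root 17: left subtree has 3 nodes {25, 4, 36}, right has 3 {22, 18, 8}.
    Root 4: left subtree has 1 node {25}, right has 1 {36}.
    Root 8: left subtree has 2 nodes {22, 18}, right has 0 { }.
      Root 18: left subtree has 1 node {22}, right has 0 { }.

14, 17, 4, 25, 36, 8, 18, 22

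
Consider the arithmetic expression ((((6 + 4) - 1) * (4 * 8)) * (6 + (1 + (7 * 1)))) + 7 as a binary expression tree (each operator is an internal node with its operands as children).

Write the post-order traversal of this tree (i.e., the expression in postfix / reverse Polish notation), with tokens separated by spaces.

6 4 + 1 - 4 8 * * 6 1 7 1 * + + * 7 +

Post-order on an expression tree gives postfix notation: for each operator, emit left operand, right operand, then the operator.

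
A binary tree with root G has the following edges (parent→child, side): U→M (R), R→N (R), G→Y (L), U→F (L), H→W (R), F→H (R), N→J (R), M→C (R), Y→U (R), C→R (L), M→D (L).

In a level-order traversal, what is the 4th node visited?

Level-order visits nodes level by level from the root, left to right within each level.
Level 0: G
Level 1: Y
Level 2: U
Level 3: F, M
Level 4: H, D, C
Level 5: W, R
Level 6: N
Level 7: J
Full level-order sequence: G, Y, U, F, M, H, D, C, W, R, N, J.

F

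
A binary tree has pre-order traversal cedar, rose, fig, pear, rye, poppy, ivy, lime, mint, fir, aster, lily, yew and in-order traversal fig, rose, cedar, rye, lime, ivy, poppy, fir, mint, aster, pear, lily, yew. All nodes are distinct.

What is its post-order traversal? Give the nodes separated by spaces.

fig rose lime ivy fir aster mint poppy rye yew lily pear cedar

The first element of pre-order is the root; it splits in-order into left and right subtrees.
Root cedar: left subtree has 2 nodes {fig, rose}, right has 10 {rye, lime, ivy, poppy, fir, mint, aster, pear, lily, yew}.
  Root rose: left subtree has 1 node {fig}, right has 0 { }.
  Root pear: left subtree has 7 nodes {rye, lime, ivy, poppy, fir, mint, aster}, right has 2 {lily, yew}.
    Root rye: left subtree has 0 nodes { }, right has 6 {lime, ivy, poppy, fir, mint, aster}.
      Root poppy: left subtree has 2 nodes {lime, ivy}, right has 3 {fir, mint, aster}.
        Root ivy: left subtree has 1 node {lime}, right has 0 { }.
        Root mint: left subtree has 1 node {fir}, right has 1 {aster}.
    Root lily: left subtree has 0 nodes { }, right has 1 {yew}.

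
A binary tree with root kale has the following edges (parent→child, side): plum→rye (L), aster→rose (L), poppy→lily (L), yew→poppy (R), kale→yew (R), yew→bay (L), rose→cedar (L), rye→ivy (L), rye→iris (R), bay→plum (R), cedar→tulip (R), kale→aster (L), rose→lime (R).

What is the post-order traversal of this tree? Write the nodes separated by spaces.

tulip cedar lime rose aster ivy iris rye plum bay lily poppy yew kale

Post-order visits the left subtree, then the right subtree, then the node.
At kale: go left to aster.
  At aster: go left to rose.
    At rose: go left to cedar.
      At cedar: no left child.
      At cedar: go right to tulip.
        tulip is a leaf — visit tulip.
      Visit cedar.
    At rose: go right to lime.
      lime is a leaf — visit lime.
    Visit rose.
  At aster: no right child.
  Visit aster.
At kale: go right to yew.
  At yew: go left to bay.
    At bay: no left child.
    At bay: go right to plum.
      At plum: go left to rye.
        At rye: go left to ivy.
          ivy is a leaf — visit ivy.
        At rye: go right to iris.
          iris is a leaf — visit iris.
        Visit rye.
      At plum: no right child.
      Visit plum.
    Visit bay.
  At yew: go right to poppy.
    At poppy: go left to lily.
      lily is a leaf — visit lily.
    At poppy: no right child.
    Visit poppy.
  Visit yew.
Visit kale.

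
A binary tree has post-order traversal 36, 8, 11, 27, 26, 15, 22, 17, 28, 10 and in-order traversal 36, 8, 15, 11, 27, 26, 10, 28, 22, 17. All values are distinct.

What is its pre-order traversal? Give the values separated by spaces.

10 15 8 36 26 27 11 28 17 22

The last element of post-order is the root; it splits in-order into left and right subtrees.
Root 10: left subtree has 6 nodes {36, 8, 15, 11, 27, 26}, right has 3 {28, 22, 17}.
  Root 15: left subtree has 2 nodes {36, 8}, right has 3 {11, 27, 26}.
    Root 8: left subtree has 1 node {36}, right has 0 { }.
    Root 26: left subtree has 2 nodes {11, 27}, right has 0 { }.
      Root 27: left subtree has 1 node {11}, right has 0 { }.
  Root 28: left subtree has 0 nodes { }, right has 2 {22, 17}.
    Root 17: left subtree has 1 node {22}, right has 0 { }.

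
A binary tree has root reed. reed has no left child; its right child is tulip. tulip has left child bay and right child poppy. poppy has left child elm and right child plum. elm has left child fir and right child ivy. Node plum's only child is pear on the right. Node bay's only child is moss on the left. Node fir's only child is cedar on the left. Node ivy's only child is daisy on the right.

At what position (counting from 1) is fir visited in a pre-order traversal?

7

Pre-order visits the node, then its left subtree, then its right subtree.
Visit reed.
At reed: no left child.
At reed: go right to tulip.
  Visit tulip.
  At tulip: go left to bay.
    Visit bay.
    At bay: go left to moss.
      moss is a leaf — visit moss.
    At bay: no right child.
  At tulip: go right to poppy.
    Visit poppy.
    At poppy: go left to elm.
      Visit elm.
      At elm: go left to fir.
        Visit fir.
        At fir: go left to cedar.
          cedar is a leaf — visit cedar.
        At fir: no right child.
      At elm: go right to ivy.
        Visit ivy.
        At ivy: no left child.
        At ivy: go right to daisy.
          daisy is a leaf — visit daisy.
    At poppy: go right to plum.
      Visit plum.
      At plum: no left child.
      At plum: go right to pear.
        pear is a leaf — visit pear.
Full pre-order sequence: reed, tulip, bay, moss, poppy, elm, fir, cedar, ivy, daisy, plum, pear.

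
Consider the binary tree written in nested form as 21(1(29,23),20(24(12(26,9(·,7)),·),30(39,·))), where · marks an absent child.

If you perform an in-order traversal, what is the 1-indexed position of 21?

In-order visits the left subtree, then the node, then the right subtree.
At 21: go left to 1.
  At 1: go left to 29.
    29 is a leaf — visit 29.
  Visit 1.
  At 1: go right to 23.
    23 is a leaf — visit 23.
Visit 21.
At 21: go right to 20.
  At 20: go left to 24.
    At 24: go left to 12.
      At 12: go left to 26.
        26 is a leaf — visit 26.
      Visit 12.
      At 12: go right to 9.
        At 9: no left child.
        Visit 9.
        At 9: go right to 7.
          7 is a leaf — visit 7.
    Visit 24.
    At 24: no right child.
  Visit 20.
  At 20: go right to 30.
    At 30: go left to 39.
      39 is a leaf — visit 39.
    Visit 30.
    At 30: no right child.
Full in-order sequence: 29, 1, 23, 21, 26, 12, 9, 7, 24, 20, 39, 30.

4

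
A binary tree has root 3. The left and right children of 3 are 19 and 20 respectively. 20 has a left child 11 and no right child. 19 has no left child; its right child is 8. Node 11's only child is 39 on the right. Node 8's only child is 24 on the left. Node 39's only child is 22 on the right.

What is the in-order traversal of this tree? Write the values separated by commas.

19, 24, 8, 3, 11, 39, 22, 20

In-order visits the left subtree, then the node, then the right subtree.
At 3: go left to 19.
  At 19: no left child.
  Visit 19.
  At 19: go right to 8.
    At 8: go left to 24.
      24 is a leaf — visit 24.
    Visit 8.
    At 8: no right child.
Visit 3.
At 3: go right to 20.
  At 20: go left to 11.
    At 11: no left child.
    Visit 11.
    At 11: go right to 39.
      At 39: no left child.
      Visit 39.
      At 39: go right to 22.
        22 is a leaf — visit 22.
  Visit 20.
  At 20: no right child.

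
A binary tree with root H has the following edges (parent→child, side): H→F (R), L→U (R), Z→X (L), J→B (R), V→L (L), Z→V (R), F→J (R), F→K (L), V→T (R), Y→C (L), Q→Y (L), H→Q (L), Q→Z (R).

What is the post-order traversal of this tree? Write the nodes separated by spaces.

Post-order visits the left subtree, then the right subtree, then the node.
At H: go left to Q.
  At Q: go left to Y.
    At Y: go left to C.
      C is a leaf — visit C.
    At Y: no right child.
    Visit Y.
  At Q: go right to Z.
    At Z: go left to X.
      X is a leaf — visit X.
    At Z: go right to V.
      At V: go left to L.
        At L: no left child.
        At L: go right to U.
          U is a leaf — visit U.
        Visit L.
      At V: go right to T.
        T is a leaf — visit T.
      Visit V.
    Visit Z.
  Visit Q.
At H: go right to F.
  At F: go left to K.
    K is a leaf — visit K.
  At F: go right to J.
    At J: no left child.
    At J: go right to B.
      B is a leaf — visit B.
    Visit J.
  Visit F.
Visit H.

C Y X U L T V Z Q K B J F H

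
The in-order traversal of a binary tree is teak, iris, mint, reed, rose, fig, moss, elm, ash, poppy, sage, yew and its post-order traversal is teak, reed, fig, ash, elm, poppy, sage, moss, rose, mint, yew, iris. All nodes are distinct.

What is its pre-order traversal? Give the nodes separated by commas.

iris, teak, yew, mint, rose, reed, moss, fig, sage, poppy, elm, ash

The last element of post-order is the root; it splits in-order into left and right subtrees.
Root iris: left subtree has 1 node {teak}, right has 10 {mint, reed, rose, fig, moss, elm, ash, poppy, sage, yew}.
  Root yew: left subtree has 9 nodes {mint, reed, rose, fig, moss, elm, ash, poppy, sage}, right has 0 { }.
    Root mint: left subtree has 0 nodes { }, right has 8 {reed, rose, fig, moss, elm, ash, poppy, sage}.
      Root rose: left subtree has 1 node {reed}, right has 6 {fig, moss, elm, ash, poppy, sage}.
        Root moss: left subtree has 1 node {fig}, right has 4 {elm, ash, poppy, sage}.
          Root sage: left subtree has 3 nodes {elm, ash, poppy}, right has 0 { }.
            Root poppy: left subtree has 2 nodes {elm, ash}, right has 0 { }.
              Root elm: left subtree has 0 nodes { }, right has 1 {ash}.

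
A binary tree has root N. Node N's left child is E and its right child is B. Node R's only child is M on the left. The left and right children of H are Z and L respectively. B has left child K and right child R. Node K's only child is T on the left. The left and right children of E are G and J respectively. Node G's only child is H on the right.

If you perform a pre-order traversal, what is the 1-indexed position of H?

Pre-order visits the node, then its left subtree, then its right subtree.
Visit N.
At N: go left to E.
  Visit E.
  At E: go left to G.
    Visit G.
    At G: no left child.
    At G: go right to H.
      Visit H.
      At H: go left to Z.
        Z is a leaf — visit Z.
      At H: go right to L.
        L is a leaf — visit L.
  At E: go right to J.
    J is a leaf — visit J.
At N: go right to B.
  Visit B.
  At B: go left to K.
    Visit K.
    At K: go left to T.
      T is a leaf — visit T.
    At K: no right child.
  At B: go right to R.
    Visit R.
    At R: go left to M.
      M is a leaf — visit M.
    At R: no right child.
Full pre-order sequence: N, E, G, H, Z, L, J, B, K, T, R, M.

4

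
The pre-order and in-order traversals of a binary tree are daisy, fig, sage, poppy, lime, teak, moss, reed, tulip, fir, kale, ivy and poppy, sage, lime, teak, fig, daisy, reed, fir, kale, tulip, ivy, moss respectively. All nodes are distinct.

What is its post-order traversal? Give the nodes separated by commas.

poppy, teak, lime, sage, fig, kale, fir, ivy, tulip, reed, moss, daisy

The first element of pre-order is the root; it splits in-order into left and right subtrees.
Root daisy: left subtree has 5 nodes {poppy, sage, lime, teak, fig}, right has 6 {reed, fir, kale, tulip, ivy, moss}.
  Root fig: left subtree has 4 nodes {poppy, sage, lime, teak}, right has 0 { }.
    Root sage: left subtree has 1 node {poppy}, right has 2 {lime, teak}.
      Root lime: left subtree has 0 nodes { }, right has 1 {teak}.
  Root moss: left subtree has 5 nodes {reed, fir, kale, tulip, ivy}, right has 0 { }.
    Root reed: left subtree has 0 nodes { }, right has 4 {fir, kale, tulip, ivy}.
      Root tulip: left subtree has 2 nodes {fir, kale}, right has 1 {ivy}.
        Root fir: left subtree has 0 nodes { }, right has 1 {kale}.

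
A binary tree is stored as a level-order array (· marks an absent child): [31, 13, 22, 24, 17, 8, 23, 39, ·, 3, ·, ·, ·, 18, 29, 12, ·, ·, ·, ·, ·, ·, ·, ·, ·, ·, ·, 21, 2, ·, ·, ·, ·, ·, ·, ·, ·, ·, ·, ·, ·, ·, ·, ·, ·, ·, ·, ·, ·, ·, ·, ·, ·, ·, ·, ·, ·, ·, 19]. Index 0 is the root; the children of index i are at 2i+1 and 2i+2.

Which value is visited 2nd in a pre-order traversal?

Pre-order visits the node, then its left subtree, then its right subtree.
Visit 31.
At 31: go left to 13.
  Visit 13.
  At 13: go left to 24.
    Visit 24.
    At 24: go left to 39.
      Visit 39.
      At 39: go left to 12.
        12 is a leaf — visit 12.
      At 39: no right child.
    At 24: no right child.
  At 13: go right to 17.
    Visit 17.
    At 17: go left to 3.
      3 is a leaf — visit 3.
    At 17: no right child.
At 31: go right to 22.
  Visit 22.
  At 22: go left to 8.
    8 is a leaf — visit 8.
  At 22: go right to 23.
    Visit 23.
    At 23: go left to 18.
      Visit 18.
      At 18: go left to 21.
        21 is a leaf — visit 21.
      At 18: go right to 2.
        Visit 2.
        At 2: no left child.
        At 2: go right to 19.
          19 is a leaf — visit 19.
    At 23: go right to 29.
      29 is a leaf — visit 29.
Full pre-order sequence: 31, 13, 24, 39, 12, 17, 3, 22, 8, 23, 18, 21, 2, 19, 29.

13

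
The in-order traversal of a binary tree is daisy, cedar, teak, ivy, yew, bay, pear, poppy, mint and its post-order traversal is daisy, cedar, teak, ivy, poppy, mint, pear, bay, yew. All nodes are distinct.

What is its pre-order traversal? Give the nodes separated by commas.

yew, ivy, teak, cedar, daisy, bay, pear, mint, poppy

The last element of post-order is the root; it splits in-order into left and right subtrees.
Root yew: left subtree has 4 nodes {daisy, cedar, teak, ivy}, right has 4 {bay, pear, poppy, mint}.
  Root ivy: left subtree has 3 nodes {daisy, cedar, teak}, right has 0 { }.
    Root teak: left subtree has 2 nodes {daisy, cedar}, right has 0 { }.
      Root cedar: left subtree has 1 node {daisy}, right has 0 { }.
  Root bay: left subtree has 0 nodes { }, right has 3 {pear, poppy, mint}.
    Root pear: left subtree has 0 nodes { }, right has 2 {poppy, mint}.
      Root mint: left subtree has 1 node {poppy}, right has 0 { }.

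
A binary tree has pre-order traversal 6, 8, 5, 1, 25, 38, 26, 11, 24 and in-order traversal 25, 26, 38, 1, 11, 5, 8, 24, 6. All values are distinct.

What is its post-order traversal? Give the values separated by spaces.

The first element of pre-order is the root; it splits in-order into left and right subtrees.
Root 6: left subtree has 8 nodes {25, 26, 38, 1, 11, 5, 8, 24}, right has 0 { }.
  Root 8: left subtree has 6 nodes {25, 26, 38, 1, 11, 5}, right has 1 {24}.
    Root 5: left subtree has 5 nodes {25, 26, 38, 1, 11}, right has 0 { }.
      Root 1: left subtree has 3 nodes {25, 26, 38}, right has 1 {11}.
        Root 25: left subtree has 0 nodes { }, right has 2 {26, 38}.
          Root 38: left subtree has 1 node {26}, right has 0 { }.

26 38 25 11 1 5 24 8 6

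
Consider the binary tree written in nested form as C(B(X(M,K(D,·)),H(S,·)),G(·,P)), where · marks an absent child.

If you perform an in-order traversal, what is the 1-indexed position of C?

8

In-order visits the left subtree, then the node, then the right subtree.
At C: go left to B.
  At B: go left to X.
    At X: go left to M.
      M is a leaf — visit M.
    Visit X.
    At X: go right to K.
      At K: go left to D.
        D is a leaf — visit D.
      Visit K.
      At K: no right child.
  Visit B.
  At B: go right to H.
    At H: go left to S.
      S is a leaf — visit S.
    Visit H.
    At H: no right child.
Visit C.
At C: go right to G.
  At G: no left child.
  Visit G.
  At G: go right to P.
    P is a leaf — visit P.
Full in-order sequence: M, X, D, K, B, S, H, C, G, P.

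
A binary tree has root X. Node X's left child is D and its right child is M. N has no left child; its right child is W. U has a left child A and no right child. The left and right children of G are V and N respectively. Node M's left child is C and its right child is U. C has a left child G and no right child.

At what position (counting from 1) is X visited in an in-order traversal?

In-order visits the left subtree, then the node, then the right subtree.
At X: go left to D.
  D is a leaf — visit D.
Visit X.
At X: go right to M.
  At M: go left to C.
    At C: go left to G.
      At G: go left to V.
        V is a leaf — visit V.
      Visit G.
      At G: go right to N.
        At N: no left child.
        Visit N.
        At N: go right to W.
          W is a leaf — visit W.
    Visit C.
    At C: no right child.
  Visit M.
  At M: go right to U.
    At U: go left to A.
      A is a leaf — visit A.
    Visit U.
    At U: no right child.
Full in-order sequence: D, X, V, G, N, W, C, M, A, U.

2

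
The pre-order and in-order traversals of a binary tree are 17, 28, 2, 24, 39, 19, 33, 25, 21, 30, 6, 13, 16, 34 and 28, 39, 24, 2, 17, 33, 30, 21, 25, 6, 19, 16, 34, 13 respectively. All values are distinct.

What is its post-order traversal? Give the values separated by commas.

The first element of pre-order is the root; it splits in-order into left and right subtrees.
Root 17: left subtree has 4 nodes {28, 39, 24, 2}, right has 9 {33, 30, 21, 25, 6, 19, 16, 34, 13}.
  Root 28: left subtree has 0 nodes { }, right has 3 {39, 24, 2}.
    Root 2: left subtree has 2 nodes {39, 24}, right has 0 { }.
      Root 24: left subtree has 1 node {39}, right has 0 { }.
  Root 19: left subtree has 5 nodes {33, 30, 21, 25, 6}, right has 3 {16, 34, 13}.
    Root 33: left subtree has 0 nodes { }, right has 4 {30, 21, 25, 6}.
      Root 25: left subtree has 2 nodes {30, 21}, right has 1 {6}.
        Root 21: left subtree has 1 node {30}, right has 0 { }.
    Root 13: left subtree has 2 nodes {16, 34}, right has 0 { }.
      Root 16: left subtree has 0 nodes { }, right has 1 {34}.

39, 24, 2, 28, 30, 21, 6, 25, 33, 34, 16, 13, 19, 17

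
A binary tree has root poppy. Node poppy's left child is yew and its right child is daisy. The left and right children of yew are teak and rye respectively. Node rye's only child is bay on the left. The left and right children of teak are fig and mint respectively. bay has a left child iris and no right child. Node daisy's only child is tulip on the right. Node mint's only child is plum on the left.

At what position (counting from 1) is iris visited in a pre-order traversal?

9

Pre-order visits the node, then its left subtree, then its right subtree.
Visit poppy.
At poppy: go left to yew.
  Visit yew.
  At yew: go left to teak.
    Visit teak.
    At teak: go left to fig.
      fig is a leaf — visit fig.
    At teak: go right to mint.
      Visit mint.
      At mint: go left to plum.
        plum is a leaf — visit plum.
      At mint: no right child.
  At yew: go right to rye.
    Visit rye.
    At rye: go left to bay.
      Visit bay.
      At bay: go left to iris.
        iris is a leaf — visit iris.
      At bay: no right child.
    At rye: no right child.
At poppy: go right to daisy.
  Visit daisy.
  At daisy: no left child.
  At daisy: go right to tulip.
    tulip is a leaf — visit tulip.
Full pre-order sequence: poppy, yew, teak, fig, mint, plum, rye, bay, iris, daisy, tulip.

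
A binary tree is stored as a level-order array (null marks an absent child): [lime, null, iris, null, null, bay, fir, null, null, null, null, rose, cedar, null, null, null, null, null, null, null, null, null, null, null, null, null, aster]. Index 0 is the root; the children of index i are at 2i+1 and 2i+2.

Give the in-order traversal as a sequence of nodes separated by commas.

In-order visits the left subtree, then the node, then the right subtree.
At lime: no left child.
Visit lime.
At lime: go right to iris.
  At iris: go left to bay.
    At bay: go left to rose.
      rose is a leaf — visit rose.
    Visit bay.
    At bay: go right to cedar.
      At cedar: no left child.
      Visit cedar.
      At cedar: go right to aster.
        aster is a leaf — visit aster.
  Visit iris.
  At iris: go right to fir.
    fir is a leaf — visit fir.

lime, rose, bay, cedar, aster, iris, fir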